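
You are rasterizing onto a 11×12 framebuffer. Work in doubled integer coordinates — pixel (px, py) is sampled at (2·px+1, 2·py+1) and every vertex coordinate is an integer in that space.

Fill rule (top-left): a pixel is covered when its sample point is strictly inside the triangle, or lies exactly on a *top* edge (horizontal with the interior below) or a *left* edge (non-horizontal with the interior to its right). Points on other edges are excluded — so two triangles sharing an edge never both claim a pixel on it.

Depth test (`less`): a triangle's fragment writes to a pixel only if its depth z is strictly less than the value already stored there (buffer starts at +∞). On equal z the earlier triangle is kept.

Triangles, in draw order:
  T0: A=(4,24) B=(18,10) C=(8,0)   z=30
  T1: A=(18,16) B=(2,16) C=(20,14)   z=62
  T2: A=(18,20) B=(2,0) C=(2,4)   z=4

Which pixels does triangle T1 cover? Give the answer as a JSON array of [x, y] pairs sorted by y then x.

T0:
  2·area = 280  (B↔C swapped to make it positive)
  edge (4, 24)→(8, 0): d=(4,-24) top-left  bias=+0
  edge (8, 0)→(18, 10): d=(10,10) right/bottom  bias=-1
  edge (18, 10)→(4, 24): d=(-14,14) right/bottom  bias=-1
    (4,0)@(9, 1): e=[28,0,252] → ·  [on edge]
    (4,1)@(9, 3): e=[36,20,224] → █
    (5,1)@(11, 3): e=[84,0,196] → ·  [on edge]
    (4,2)@(9, 5): e=[44,40,196] → █
    (5,2)@(11, 5): e=[92,20,168] → █
    (6,2)@(13, 5): e=[140,0,140] → ·  [on edge]
    (3,3)@(7, 7): e=[4,80,196] → █
    (6,3)@(13, 7): e=[148,20,112] → █
    (7,3)@(15, 7): e=[196,0,84] → ·  [on edge]
    (10,3)@(21, 7): e=[340,-60,0] → ·  [on edge]
    (3,4)@(7, 9): e=[12,100,168] → █
    (7,4)@(15, 9): e=[204,20,56] → █
    (8,4)@(17, 9): e=[252,0,28] → ·  [on edge]
    (9,4)@(19, 9): e=[300,-20,0] → ·  [on edge]
    (8,5)@(17, 11): e=[260,20,0] → ·  [on edge]
    (9,5)@(19, 11): e=[308,0,-28] → ·  [on edge]
    (7,6)@(15, 13): e=[220,60,0] → ·  [on edge]
    (10,6)@(21, 13): e=[364,0,-84] → ·  [on edge]
    (6,7)@(13, 15): e=[180,100,0] → ·  [on edge]
    (5,8)@(11, 17): e=[140,140,0] → ·  [on edge]
    (4,9)@(9, 19): e=[100,180,0] → ·  [on edge]
    (3,10)@(7, 21): e=[60,220,0] → ·  [on edge]
    (2,11)@(5, 23): e=[20,260,0] → ·  [on edge]
  covered (29 px):
    · · · · · · · · · · ·
    · · · · █ · · · · · ·
    · · · · █ █ · · · · ·
    · · · █ █ █ █ · · · ·
    · · · █ █ █ █ █ · · ·
    · · · █ █ █ █ █ · · ·
    · · · █ █ █ █ · · · ·
    · · · █ █ █ · · · · ·
    · · · █ █ · · · · · ·
    · · █ █ · · · · · · ·
    · · █ · · · · · · · ·
    · · · · · · · · · · ·
T1:
  2·area = 32
  edge (18, 16)→(2, 16): d=(-16,0) right/bottom  bias=-1
  edge (2, 16)→(20, 14): d=(18,-2) top-left  bias=+0
  edge (20, 14)→(18, 16): d=(-2,2) right/bottom  bias=-1
    (10,6)@(21, 13): e=[48,-16,0] → ·  [on edge]
    (5,7)@(11, 15): e=[16,0,16] → █  [on edge]
    (6,7)@(13, 15): e=[16,4,12] → █
    (7,7)@(15, 15): e=[16,8,8] → █
    (8,7)@(17, 15): e=[16,12,4] → █
    (9,7)@(19, 15): e=[16,16,0] → ·  [on edge]
    (5,8)@(11, 17): e=[-16,36,12] → ·
    (6,8)@(13, 17): e=[-16,40,8] → ·
    (7,8)@(15, 17): e=[-16,44,4] → ·
    (8,8)@(17, 17): e=[-16,48,0] → ·  [on edge]
    (7,9)@(15, 19): e=[-48,80,0] → ·  [on edge]
    (6,10)@(13, 21): e=[-80,112,0] → ·  [on edge]
    (5,11)@(11, 23): e=[-112,144,0] → ·  [on edge]
  covered (4 px):
    · · · · · · · · · · ·
    · · · · · · · · · · ·
    · · · · · · · · · · ·
    · · · · · · · · · · ·
    · · · · · · · · · · ·
    · · · · · · · · · · ·
    · · · · · · · · · · ·
    · · · · · █ █ █ █ · ·
    · · · · · · · · · · ·
    · · · · · · · · · · ·
    · · · · · · · · · · ·
    · · · · · · · · · · ·
T2:
  2·area = 64  (B↔C swapped to make it positive)
  edge (18, 20)→(2, 4): d=(-16,-16) top-left  bias=+0
  edge (2, 4)→(2, 0): d=(0,-4) top-left  bias=+0
  edge (2, 0)→(18, 20): d=(16,20) right/bottom  bias=-1
    (0,1)@(1, 3): e=[0,-4,68] → ·  [on edge]
    (1,1)@(3, 3): e=[32,4,28] → █
    (2,1)@(5, 3): e=[64,12,-12] → ·
    (1,2)@(3, 5): e=[0,4,60] → █  [on edge]
    (2,2)@(5, 5): e=[32,12,20] → █
    (3,2)@(7, 5): e=[64,20,-20] → ·
    (1,3)@(3, 7): e=[-32,4,92] → ·
    (2,3)@(5, 7): e=[0,12,52] → █  [on edge]
    (3,3)@(7, 7): e=[32,20,12] → █
    (4,3)@(9, 7): e=[64,28,-28] → ·
    (2,4)@(5, 9): e=[-32,12,84] → ·
    (3,4)@(7, 9): e=[0,20,44] → █  [on edge]
    (4,5)@(9, 11): e=[0,28,36] → █  [on edge]
    (5,6)@(11, 13): e=[0,36,28] → █  [on edge]
    (6,7)@(13, 15): e=[0,44,20] → █  [on edge]
    (7,8)@(15, 17): e=[0,52,12] → █  [on edge]
    (8,9)@(17, 19): e=[0,60,4] → █  [on edge]
    (9,10)@(19, 21): e=[0,68,-4] → ·  [on edge]
    (10,11)@(21, 23): e=[0,76,-12] → ·  [on edge]
  covered (12 px):
    · · · · · · · · · · ·
    · █ · · · · · · · · ·
    · █ █ · · · · · · · ·
    · · █ █ · · · · · · ·
    · · · █ █ · · · · · ·
    · · · · █ · · · · · ·
    · · · · · █ · · · · ·
    · · · · · · █ · · · ·
    · · · · · · · █ · · ·
    · · · · · · · · █ · ·
    · · · · · · · · · · ·
    · · · · · · · · · · ·

Final: [[5,7],[6,7],[7,7],[8,7]]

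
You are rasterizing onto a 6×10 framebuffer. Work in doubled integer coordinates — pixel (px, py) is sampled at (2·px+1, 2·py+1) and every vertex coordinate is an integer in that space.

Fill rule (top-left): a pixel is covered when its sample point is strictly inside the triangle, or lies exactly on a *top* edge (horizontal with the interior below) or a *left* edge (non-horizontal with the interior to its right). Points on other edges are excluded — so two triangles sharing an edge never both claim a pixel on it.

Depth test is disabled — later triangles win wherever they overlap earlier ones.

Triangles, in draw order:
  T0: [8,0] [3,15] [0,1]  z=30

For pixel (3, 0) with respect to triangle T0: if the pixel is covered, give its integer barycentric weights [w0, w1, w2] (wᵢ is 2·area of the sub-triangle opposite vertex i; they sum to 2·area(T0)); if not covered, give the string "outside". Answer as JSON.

T0:
  2·area = 115
  edge (8, 0)→(3, 15): d=(-5,15) right/bottom  bias=-1
  edge (3, 15)→(0, 1): d=(-3,-14) top-left  bias=+0
  edge (0, 1)→(8, 0): d=(8,-1) top-left  bias=+0
    (0,0)@(1, 1): e=[100,14,1] → #
    (1,0)@(3, 1): e=[70,42,3] → #
    (2,0)@(5, 1): e=[40,70,5] → #
    (3,0)@(7, 1): e=[10,98,7] → #
    (4,0)@(9, 1): e=[-20,126,9] → ·
    (0,1)@(1, 3): e=[90,8,17] → #
    (3,1)@(7, 3): e=[0,92,23] → ·  [on edge]
    (0,2)@(1, 5): e=[80,2,33] → #
    (3,2)@(7, 5): e=[-10,86,39] → ·
    (0,3)@(1, 7): e=[70,-4,49] → ·
    (1,3)@(3, 7): e=[40,24,51] → #
    (3,3)@(7, 7): e=[-20,80,55] → ·
    (2,4)@(5, 9): e=[0,46,69] → ·  [on edge]
    (1,7)@(3, 15): e=[0,0,115] → ·  [on edge]
  covered (15 px):
    # # # # · ·
    # # # · · ·
    # # # · · ·
    · # # · · ·
    · # · · · ·
    · # · · · ·
    · # · · · ·
    · · · · · ·
    · · · · · ·
    · · · · · ·

Answer: [98,7,10]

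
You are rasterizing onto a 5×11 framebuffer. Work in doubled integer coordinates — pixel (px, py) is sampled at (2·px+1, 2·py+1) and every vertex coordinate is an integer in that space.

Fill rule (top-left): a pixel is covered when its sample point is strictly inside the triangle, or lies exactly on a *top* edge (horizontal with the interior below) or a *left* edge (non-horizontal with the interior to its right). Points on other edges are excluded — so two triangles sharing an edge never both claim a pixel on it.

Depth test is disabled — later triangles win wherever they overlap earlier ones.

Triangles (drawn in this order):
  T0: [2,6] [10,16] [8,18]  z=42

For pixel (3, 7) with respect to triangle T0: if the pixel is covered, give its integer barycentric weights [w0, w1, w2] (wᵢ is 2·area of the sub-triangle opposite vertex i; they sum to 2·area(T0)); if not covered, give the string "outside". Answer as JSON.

T0:
  2·area = 36
  edge (2, 6)→(10, 16): d=(8,10) right/bottom  bias=-1
  edge (10, 16)→(8, 18): d=(-2,2) right/bottom  bias=-1
  edge (8, 18)→(2, 6): d=(-6,-12) top-left  bias=+0
    (2,5)@(5, 11): e=[10,20,6] → #
    (3,5)@(7, 11): e=[-10,16,30] → ·
    (2,6)@(5, 13): e=[26,16,-6] → ·
    (3,6)@(7, 13): e=[6,12,18] → #
    (4,6)@(9, 13): e=[-14,8,42] → ·
    (3,7)@(7, 15): e=[22,8,6] → #
    (4,7)@(9, 15): e=[2,4,30] → #
    (3,8)@(7, 17): e=[38,4,-6] → ·
    (4,8)@(9, 17): e=[18,0,18] → ·  [on edge]
    (3,9)@(7, 19): e=[54,0,-18] → ·  [on edge]
    (2,10)@(5, 21): e=[90,0,-54] → ·  [on edge]
  covered (4 px):
    · · · · ·
    · · · · ·
    · · · · ·
    · · · · ·
    · · · · ·
    · · # · ·
    · · · # ·
    · · · # #
    · · · · ·
    · · · · ·
    · · · · ·

Answer: [8,6,22]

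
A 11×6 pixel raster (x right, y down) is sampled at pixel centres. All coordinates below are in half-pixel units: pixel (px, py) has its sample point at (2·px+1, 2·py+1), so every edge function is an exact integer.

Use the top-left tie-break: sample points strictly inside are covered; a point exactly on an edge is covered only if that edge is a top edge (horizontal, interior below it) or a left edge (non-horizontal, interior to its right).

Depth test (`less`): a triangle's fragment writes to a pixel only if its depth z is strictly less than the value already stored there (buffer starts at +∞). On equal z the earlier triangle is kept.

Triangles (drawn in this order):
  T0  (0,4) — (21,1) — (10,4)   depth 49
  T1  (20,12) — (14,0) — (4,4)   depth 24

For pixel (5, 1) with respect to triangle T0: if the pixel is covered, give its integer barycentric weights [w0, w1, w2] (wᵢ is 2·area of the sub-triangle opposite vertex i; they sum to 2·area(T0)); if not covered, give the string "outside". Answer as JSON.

T0:
  2·area = 30
  edge (0, 4)→(21, 1): d=(21,-3) top-left  bias=+0
  edge (21, 1)→(10, 4): d=(-11,3) right/bottom  bias=-1
  edge (10, 4)→(0, 4): d=(-10,0) right/bottom  bias=-1
    (10,0)@(21, 1): e=[0,0,30] → .  [on edge]
    (3,1)@(7, 3): e=[0,20,10] → X  [on edge]
    (4,1)@(9, 3): e=[6,14,10] → X
    (5,1)@(11, 3): e=[12,8,10] → X
    (6,1)@(13, 3): e=[18,2,10] → X
    (7,1)@(15, 3): e=[24,-4,10] → .
    (3,2)@(7, 5): e=[42,-2,-10] → .
    (4,2)@(9, 5): e=[48,-8,-10] → .
    (5,2)@(11, 5): e=[54,-14,-10] → .
    (6,2)@(13, 5): e=[60,-20,-10] → .
  covered (4 px):
    . . . . . . . . . . .
    . . . X X X X . . . .
    . . . . . . . . . . .
    . . . . . . . . . . .
    . . . . . . . . . . .
    . . . . . . . . . . .
T1:
  2·area = 144  (B↔C swapped to make it positive)
  edge (20, 12)→(4, 4): d=(-16,-8) top-left  bias=+0
  edge (4, 4)→(14, 0): d=(10,-4) top-left  bias=+0
  edge (14, 0)→(20, 12): d=(6,12) right/bottom  bias=-1
    (6,0)@(13, 1): e=[120,6,18] → X
    (7,0)@(15, 1): e=[136,14,-6] → .
    (3,1)@(7, 3): e=[40,2,102] → X
    (4,1)@(9, 3): e=[56,10,78] → X
    (5,1)@(11, 3): e=[72,18,54] → X
    (7,1)@(15, 3): e=[104,34,6] → X
    (8,1)@(17, 3): e=[120,42,-18] → .
    (3,2)@(7, 5): e=[8,22,114] → X
    (8,2)@(17, 5): e=[88,62,-6] → .
    (3,3)@(7, 7): e=[-24,42,126] → .
    (4,3)@(9, 7): e=[-8,50,102] → .
    (5,3)@(11, 7): e=[8,58,78] → X
  covered (18 px):
    . . . . . . X . . . .
    . . . X X X X X . . .
    . . . X X X X X . . .
    . . . . . X X X X . .
    . . . . . . . X X . .
    . . . . . . . . . X .

Final: [8,10,12]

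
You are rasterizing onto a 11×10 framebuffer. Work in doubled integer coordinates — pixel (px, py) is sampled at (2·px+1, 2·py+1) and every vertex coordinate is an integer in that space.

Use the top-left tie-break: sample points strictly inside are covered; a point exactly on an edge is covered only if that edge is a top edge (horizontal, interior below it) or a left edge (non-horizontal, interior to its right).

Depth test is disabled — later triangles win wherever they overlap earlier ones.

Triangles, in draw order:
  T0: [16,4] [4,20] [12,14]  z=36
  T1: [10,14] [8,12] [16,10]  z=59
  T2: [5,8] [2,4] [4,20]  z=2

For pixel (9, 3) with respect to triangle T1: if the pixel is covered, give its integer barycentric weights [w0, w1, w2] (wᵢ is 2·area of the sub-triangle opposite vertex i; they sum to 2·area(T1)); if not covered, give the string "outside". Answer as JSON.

T0:
  2·area = 56  (B↔C swapped to make it positive)
  edge (16, 4)→(12, 14): d=(-4,10) right/bottom  bias=-1
  edge (12, 14)→(4, 20): d=(-8,6) right/bottom  bias=-1
  edge (4, 20)→(16, 4): d=(12,-16) top-left  bias=+0
    (6,4)@(13, 9): e=[10,34,12] → #
    (7,4)@(15, 9): e=[-10,22,44] → ·
    (5,5)@(11, 11): e=[22,30,4] → #
    (7,5)@(15, 11): e=[-18,6,68] → ·
    (5,6)@(11, 13): e=[14,14,28] → #
    (6,6)@(13, 13): e=[-6,2,60] → ·
    (4,7)@(9, 15): e=[26,10,20] → #
    (5,7)@(11, 15): e=[6,-2,52] → ·
    (3,8)@(7, 17): e=[38,6,12] → #
    (4,8)@(9, 17): e=[18,-6,44] → ·
    (2,9)@(5, 19): e=[50,2,4] → #
    (3,9)@(7, 19): e=[30,-10,36] → ·
  covered (7 px):
    · · · · · · · · · · ·
    · · · · · · · · · · ·
    · · · · · · · · · · ·
    · · · · · · · · · · ·
    · · · · · · # · · · ·
    · · · · · # # · · · ·
    · · · · · # · · · · ·
    · · · · # · · · · · ·
    · · · # · · · · · · ·
    · · # · · · · · · · ·
T1:
  2·area = 20
  edge (10, 14)→(8, 12): d=(-2,-2) top-left  bias=+0
  edge (8, 12)→(16, 10): d=(8,-2) top-left  bias=+0
  edge (16, 10)→(10, 14): d=(-6,4) right/bottom  bias=-1
    (0,2)@(1, 5): e=[0,-70,90] → ·  [on edge]
    (1,3)@(3, 7): e=[0,-50,70] → ·  [on edge]
    (2,4)@(5, 9): e=[0,-30,50] → ·  [on edge]
    (3,5)@(7, 11): e=[0,-10,30] → ·  [on edge]
    (6,5)@(13, 11): e=[12,2,6] → #
    (7,5)@(15, 11): e=[16,6,-2] → ·
    (4,6)@(9, 13): e=[0,10,10] → #  [on edge]
    (5,6)@(11, 13): e=[4,14,2] → #
    (6,6)@(13, 13): e=[8,18,-6] → ·
    (4,7)@(9, 15): e=[-4,26,-2] → ·
    (5,7)@(11, 15): e=[0,30,-10] → ·  [on edge]
    (6,8)@(13, 17): e=[0,50,-30] → ·  [on edge]
    (7,9)@(15, 19): e=[0,70,-50] → ·  [on edge]
  covered (3 px):
    · · · · · · · · · · ·
    · · · · · · · · · · ·
    · · · · · · · · · · ·
    · · · · · · · · · · ·
    · · · · · · · · · · ·
    · · · · · · # · · · ·
    · · · · # # · · · · ·
    · · · · · · · · · · ·
    · · · · · · · · · · ·
    · · · · · · · · · · ·
T2:
  2·area = 40  (B↔C swapped to make it positive)
  edge (5, 8)→(4, 20): d=(-1,12) right/bottom  bias=-1
  edge (4, 20)→(2, 4): d=(-2,-16) top-left  bias=+0
  edge (2, 4)→(5, 8): d=(3,4) right/bottom  bias=-1
    (1,3)@(3, 7): e=[25,10,5] → #
    (2,3)@(5, 7): e=[1,42,-3] → ·
    (1,4)@(3, 9): e=[23,6,11] → #
    (2,4)@(5, 9): e=[-1,38,3] → ·
    (1,5)@(3, 11): e=[21,2,17] → #
    (2,5)@(5, 11): e=[-3,34,9] → ·
    (1,6)@(3, 13): e=[19,-2,23] → ·
  covered (3 px):
    · · · · · · · · · · ·
    · · · · · · · · · · ·
    · · · · · · · · · · ·
    · # · · · · · · · · ·
    · # · · · · · · · · ·
    · # · · · · · · · · ·
    · · · · · · · · · · ·
    · · · · · · · · · · ·
    · · · · · · · · · · ·
    · · · · · · · · · · ·

Answer: "outside"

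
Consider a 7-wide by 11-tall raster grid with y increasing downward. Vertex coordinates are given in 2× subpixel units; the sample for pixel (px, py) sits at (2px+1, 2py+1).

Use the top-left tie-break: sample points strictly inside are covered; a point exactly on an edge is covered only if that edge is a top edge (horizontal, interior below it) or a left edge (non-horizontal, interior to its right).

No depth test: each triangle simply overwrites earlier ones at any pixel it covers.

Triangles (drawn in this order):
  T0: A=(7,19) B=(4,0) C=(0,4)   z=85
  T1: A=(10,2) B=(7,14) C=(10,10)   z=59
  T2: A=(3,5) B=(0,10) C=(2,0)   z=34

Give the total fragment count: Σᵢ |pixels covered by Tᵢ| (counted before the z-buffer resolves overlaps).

T0:
  2·area = 88  (B↔C swapped to make it positive)
  edge (7, 19)→(0, 4): d=(-7,-15) top-left  bias=+0
  edge (0, 4)→(4, 0): d=(4,-4) top-left  bias=+0
  edge (4, 0)→(7, 19): d=(3,19) right/bottom  bias=-1
    (1,0)@(3, 1): e=[66,0,22] → X  [on edge]
    (2,0)@(5, 1): e=[96,8,-16] → .
    (0,1)@(1, 3): e=[22,0,66] → X  [on edge]
    (2,1)@(5, 3): e=[82,16,-10] → .
    (0,2)@(1, 5): e=[8,8,72] → X
    (2,2)@(5, 5): e=[68,24,-4] → .
    (0,3)@(1, 7): e=[-6,16,78] → .
    (1,3)@(3, 7): e=[24,24,40] → X
    (2,3)@(5, 7): e=[54,32,2] → X
    (3,3)@(7, 7): e=[84,40,-36] → .
    (1,4)@(3, 9): e=[10,32,46] → X
    (3,4)@(7, 9): e=[70,48,-30] → .
    (3,9)@(7, 19): e=[0,88,0] → .  [on edge]
  covered (11 px):
    . X . . . . .
    X X . . . . .
    X X . . . . .
    . X X . . . .
    . X X . . . .
    . . X . . . .
    . . X . . . .
    . . . . . . .
    . . . . . . .
    . . . . . . .
    . . . . . . .
T1:
  2·area = 24  (B↔C swapped to make it positive)
  edge (10, 2)→(10, 10): d=(0,8) right/bottom  bias=-1
  edge (10, 10)→(7, 14): d=(-3,4) right/bottom  bias=-1
  edge (7, 14)→(10, 2): d=(3,-12) top-left  bias=+0
    (4,3)@(9, 7): e=[8,13,3] → X
    (5,3)@(11, 7): e=[-8,5,27] → .
    (4,4)@(9, 9): e=[8,7,9] → X
    (5,4)@(11, 9): e=[-8,-1,33] → .
    (4,5)@(9, 11): e=[8,1,15] → X
    (5,5)@(11, 11): e=[-8,-7,39] → .
    (4,6)@(9, 13): e=[8,-5,21] → .
  covered (3 px):
    . . . . . . .
    . . . . . . .
    . . . . . . .
    . . . . X . .
    . . . . X . .
    . . . . X . .
    . . . . . . .
    . . . . . . .
    . . . . . . .
    . . . . . . .
    . . . . . . .
T2:
  2·area = 20
  edge (3, 5)→(0, 10): d=(-3,5) right/bottom  bias=-1
  edge (0, 10)→(2, 0): d=(2,-10) top-left  bias=+0
  edge (2, 0)→(3, 5): d=(1,5) right/bottom  bias=-1
    (0,2)@(1, 5): e=[10,0,10] → X  [on edge]
    (1,2)@(3, 5): e=[0,20,0] → .  [on edge]
    (0,3)@(1, 7): e=[4,4,12] → X
    (1,3)@(3, 7): e=[-6,24,2] → .
    (0,4)@(1, 9): e=[-2,8,14] → .
    (2,7)@(5, 15): e=[-40,60,0] → .  [on edge]
  covered (2 px):
    . . . . . . .
    . . . . . . .
    X . . . . . .
    X . . . . . .
    . . . . . . .
    . . . . . . .
    . . . . . . .
    . . . . . . .
    . . . . . . .
    . . . . . . .
    . . . . . . .

Result: 16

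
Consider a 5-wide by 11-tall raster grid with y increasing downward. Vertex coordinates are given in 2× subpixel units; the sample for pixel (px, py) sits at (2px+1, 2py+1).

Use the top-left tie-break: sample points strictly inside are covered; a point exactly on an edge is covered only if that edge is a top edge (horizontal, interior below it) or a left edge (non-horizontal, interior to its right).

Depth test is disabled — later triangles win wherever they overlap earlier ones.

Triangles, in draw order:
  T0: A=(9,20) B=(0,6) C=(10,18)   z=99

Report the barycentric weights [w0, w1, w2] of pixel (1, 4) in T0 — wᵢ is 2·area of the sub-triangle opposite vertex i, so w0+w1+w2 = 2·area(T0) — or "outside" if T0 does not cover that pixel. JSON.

T0:
  2·area = 32
  edge (9, 20)→(0, 6): d=(-9,-14) top-left  bias=+0
  edge (0, 6)→(10, 18): d=(10,12) right/bottom  bias=-1
  edge (10, 18)→(9, 20): d=(-1,2) right/bottom  bias=-1
    (2,6)@(5, 13): e=[7,10,15] → #
    (3,6)@(7, 13): e=[35,-14,11] → ·
    (2,7)@(5, 15): e=[-11,30,13] → ·
    (3,7)@(7, 15): e=[17,6,9] → #
    (4,7)@(9, 15): e=[45,-18,5] → ·
    (3,8)@(7, 17): e=[-1,26,7] → ·
    (4,8)@(9, 17): e=[27,2,3] → #
    (4,9)@(9, 19): e=[9,22,1] → #
    (4,10)@(9, 21): e=[-9,42,-1] → ·
  covered (4 px):
    · · · · ·
    · · · · ·
    · · · · ·
    · · · · ·
    · · · · ·
    · · · · ·
    · · # · ·
    · · · # ·
    · · · · #
    · · · · #
    · · · · ·

Answer: "outside"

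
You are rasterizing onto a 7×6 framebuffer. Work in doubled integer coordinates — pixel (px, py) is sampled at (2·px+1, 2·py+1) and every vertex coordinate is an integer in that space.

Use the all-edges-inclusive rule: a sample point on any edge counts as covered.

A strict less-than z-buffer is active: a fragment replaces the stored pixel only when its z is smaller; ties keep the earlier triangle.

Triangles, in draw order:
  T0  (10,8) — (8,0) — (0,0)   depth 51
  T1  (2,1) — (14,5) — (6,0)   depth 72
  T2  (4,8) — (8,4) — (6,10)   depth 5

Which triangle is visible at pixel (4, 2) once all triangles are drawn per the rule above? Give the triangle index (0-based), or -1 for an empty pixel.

T0:
  2·area = 64  (B↔C swapped to make it positive)
  edge (10, 8)→(0, 0): d=(-10,-8) inclusive
  edge (0, 0)→(8, 0): d=(8,0) inclusive
  edge (8, 0)→(10, 8): d=(2,8) inclusive
    (1,0)@(3, 1): e=[14,8,42] → █
    (2,0)@(5, 1): e=[30,8,26] → █
    (3,0)@(7, 1): e=[46,8,10] → █
    (4,0)@(9, 1): e=[62,8,-6] → ·
    (1,1)@(3, 3): e=[-6,24,46] → ·
    (2,1)@(5, 3): e=[10,24,30] → █
    (4,1)@(9, 3): e=[42,24,-2] → ·
    (2,2)@(5, 5): e=[-10,40,34] → ·
    (3,2)@(7, 5): e=[6,40,18] → █
    (4,2)@(9, 5): e=[22,40,2] → █
    (5,2)@(11, 5): e=[38,40,-14] → ·
    (3,3)@(7, 7): e=[-14,56,22] → ·
  covered (8 px):
    · █ █ █ · · ·
    · · █ █ · · ·
    · · · █ █ · ·
    · · · · █ · ·
    · · · · · · ·
    · · · · · · ·
T1:
  2·area = 28  (B↔C swapped to make it positive)
  edge (2, 1)→(6, 0): d=(4,-1) inclusive
  edge (6, 0)→(14, 5): d=(8,5) inclusive
  edge (14, 5)→(2, 1): d=(-12,-4) inclusive
    (1,0)@(3, 1): e=[1,23,4] → █
    (2,0)@(5, 1): e=[3,13,12] → █
    (3,0)@(7, 1): e=[5,3,20] → █
    (4,0)@(9, 1): e=[7,-7,28] → ·
    (1,1)@(3, 3): e=[9,39,-20] → ·
    (2,1)@(5, 3): e=[11,29,-12] → ·
    (3,1)@(7, 3): e=[13,19,-4] → ·
    (4,1)@(9, 3): e=[15,9,4] → █
    (5,1)@(11, 3): e=[17,-1,12] → ·
    (4,2)@(9, 5): e=[23,25,-20] → ·
  covered (4 px):
    · █ █ █ · · ·
    · · · · █ · ·
    · · · · · · ·
    · · · · · · ·
    · · · · · · ·
    · · · · · · ·
T2:
  2·area = 16
  edge (4, 8)→(8, 4): d=(4,-4) inclusive
  edge (8, 4)→(6, 10): d=(-2,6) inclusive
  edge (6, 10)→(4, 8): d=(-2,-2) inclusive
    (4,0)@(9, 1): e=[-8,0,24] → ·  [on edge]
    (5,0)@(11, 1): e=[0,-12,28] → ·  [on edge]
    (4,1)@(9, 3): e=[0,-4,20] → ·  [on edge]
    (0,2)@(1, 5): e=[-24,40,0] → ·  [on edge]
    (3,2)@(7, 5): e=[0,4,12] → █  [on edge]
    (4,2)@(9, 5): e=[8,-8,16] → ·
    (1,3)@(3, 7): e=[-8,24,0] → ·  [on edge]
    (2,3)@(5, 7): e=[0,12,4] → █  [on edge]
    (3,3)@(7, 7): e=[8,0,8] → █  [on edge]
    (4,3)@(9, 7): e=[16,-12,12] → ·
    (1,4)@(3, 9): e=[0,20,-4] → ·  [on edge]
    (2,4)@(5, 9): e=[8,8,0] → █  [on edge]
    (0,5)@(1, 11): e=[0,28,-12] → ·  [on edge]
    (3,5)@(7, 11): e=[24,-8,0] → ·  [on edge]
  covered (4 px):
    · · · · · · ·
    · · · · · · ·
    · · · █ · · ·
    · · █ █ · · ·
    · · █ · · · ·
    · · · · · · ·

Z-buffer (winner per pixel, '.' = empty):
  . 0 0 0 . . .
  . . 0 0 1 . .
  . . . 2 0 . .
  . . 2 2 0 . .
  . . 2 . . . .
  . . . . . . .

Answer: 0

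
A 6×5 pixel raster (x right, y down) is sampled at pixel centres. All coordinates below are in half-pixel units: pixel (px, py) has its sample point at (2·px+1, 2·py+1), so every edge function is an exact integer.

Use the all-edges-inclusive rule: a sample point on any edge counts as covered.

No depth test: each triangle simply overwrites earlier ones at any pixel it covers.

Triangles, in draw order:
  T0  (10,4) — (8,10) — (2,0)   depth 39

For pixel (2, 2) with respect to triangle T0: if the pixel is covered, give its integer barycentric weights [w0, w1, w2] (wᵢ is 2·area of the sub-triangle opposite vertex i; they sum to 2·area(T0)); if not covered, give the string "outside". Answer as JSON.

T0:
  2·area = 56
  edge (10, 4)→(8, 10): d=(-2,6) inclusive
  edge (8, 10)→(2, 0): d=(-6,-10) inclusive
  edge (2, 0)→(10, 4): d=(8,4) inclusive
    (1,0)@(3, 1): e=[48,4,4] → █
    (2,0)@(5, 1): e=[36,24,-4] → ·
    (5,0)@(11, 1): e=[0,84,-28] → ·  [on edge]
    (1,1)@(3, 3): e=[44,-8,20] → ·
    (2,1)@(5, 3): e=[32,12,12] → █
    (3,1)@(7, 3): e=[20,32,4] → █
    (4,1)@(9, 3): e=[8,52,-4] → ·
    (2,2)@(5, 5): e=[28,0,28] → █  [on edge]
    (4,2)@(9, 5): e=[4,40,12] → █
    (5,2)@(11, 5): e=[-8,60,4] → ·
    (2,3)@(5, 7): e=[24,-12,44] → ·
    (3,3)@(7, 7): e=[12,8,36] → █
    (4,3)@(9, 7): e=[0,28,28] → █  [on edge]
  covered (8 px):
    · █ · · · ·
    · · █ █ · ·
    · · █ █ █ ·
    · · · █ █ ·
    · · · · · ·

Answer: [0,28,28]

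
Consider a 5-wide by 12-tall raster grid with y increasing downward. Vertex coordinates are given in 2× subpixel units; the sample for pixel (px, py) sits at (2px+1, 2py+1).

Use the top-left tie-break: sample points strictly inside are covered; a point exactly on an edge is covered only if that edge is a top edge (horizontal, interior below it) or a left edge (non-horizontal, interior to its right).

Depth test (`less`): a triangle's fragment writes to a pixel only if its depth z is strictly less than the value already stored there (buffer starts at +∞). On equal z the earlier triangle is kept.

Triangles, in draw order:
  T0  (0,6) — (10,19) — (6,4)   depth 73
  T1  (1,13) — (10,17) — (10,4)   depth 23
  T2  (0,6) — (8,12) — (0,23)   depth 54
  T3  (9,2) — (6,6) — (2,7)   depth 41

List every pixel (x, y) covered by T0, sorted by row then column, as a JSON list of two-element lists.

T0:
  2·area = 98  (B↔C swapped to make it positive)
  edge (0, 6)→(6, 4): d=(6,-2) top-left  bias=+0
  edge (6, 4)→(10, 19): d=(4,15) right/bottom  bias=-1
  edge (10, 19)→(0, 6): d=(-10,-13) top-left  bias=+0
    (4,1)@(9, 3): e=[0,-49,147] → ·  [on edge]
    (1,2)@(3, 5): e=[0,49,49] → #  [on edge]
    (2,2)@(5, 5): e=[4,19,75] → #
    (3,2)@(7, 5): e=[8,-11,101] → ·
    (0,3)@(1, 7): e=[8,87,3] → #
    (3,3)@(7, 7): e=[20,-3,81] → ·
    (0,4)@(1, 9): e=[20,95,-17] → ·
    (1,4)@(3, 9): e=[24,65,9] → #
    (3,4)@(7, 9): e=[32,5,61] → #
    (4,4)@(9, 9): e=[36,-25,87] → ·
    (1,5)@(3, 11): e=[36,73,-11] → ·
    (2,5)@(5, 11): e=[40,43,15] → #
  covered (13 px):
    · · · · ·
    · · · · ·
    · # # · ·
    # # # · ·
    · # # # ·
    · · # # ·
    · · · # ·
    · · · # ·
    · · · · #
    · · · · ·
    · · · · ·
    · · · · ·
T1:
  2·area = 117  (B↔C swapped to make it positive)
  edge (1, 13)→(10, 4): d=(9,-9) top-left  bias=+0
  edge (10, 4)→(10, 17): d=(0,13) right/bottom  bias=-1
  edge (10, 17)→(1, 13): d=(-9,-4) top-left  bias=+0
    (4,2)@(9, 5): e=[0,13,104] → #  [on edge]
    (3,3)@(7, 7): e=[0,39,78] → #  [on edge]
    (2,4)@(5, 9): e=[0,65,52] → #  [on edge]
    (1,5)@(3, 11): e=[0,91,26] → #  [on edge]
    (0,6)@(1, 13): e=[0,117,0] → #  [on edge]
    (0,7)@(1, 15): e=[18,117,-18] → ·
    (1,7)@(3, 15): e=[36,91,-10] → ·
    (2,7)@(5, 15): e=[54,65,-2] → ·
    (3,7)@(7, 15): e=[72,39,6] → #
    (3,8)@(7, 17): e=[90,39,-12] → ·
    (4,8)@(9, 17): e=[108,13,-4] → ·
  covered (17 px):
    · · · · ·
    · · · · ·
    · · · · #
    · · · # #
    · · # # #
    · # # # #
    # # # # #
    · · · # #
    · · · · ·
    · · · · ·
    · · · · ·
    · · · · ·
T2:
  2·area = 136
  edge (0, 6)→(8, 12): d=(8,6) right/bottom  bias=-1
  edge (8, 12)→(0, 23): d=(-8,11) right/bottom  bias=-1
  edge (0, 23)→(0, 6): d=(0,-17) top-left  bias=+0
    (0,3)@(1, 7): e=[2,117,17] → #
    (1,3)@(3, 7): e=[-10,95,51] → ·
    (0,4)@(1, 9): e=[18,101,17] → #
    (1,4)@(3, 9): e=[6,79,51] → #
    (2,4)@(5, 9): e=[-6,57,85] → ·
    (0,5)@(1, 11): e=[34,85,17] → #
    (2,5)@(5, 11): e=[10,41,85] → #
    (3,5)@(7, 11): e=[-2,19,119] → ·
    (0,6)@(1, 13): e=[50,69,17] → #
    (3,6)@(7, 13): e=[14,3,119] → #
    (4,6)@(9, 13): e=[2,-19,153] → ·
    (0,7)@(1, 15): e=[66,53,17] → #
  covered (17 px):
    · · · · ·
    · · · · ·
    · · · · ·
    # · · · ·
    # # · · ·
    # # # · ·
    # # # # ·
    # # # · ·
    # # · · ·
    # · · · ·
    # · · · ·
    · · · · ·
T3:
  2·area = 13
  edge (9, 2)→(6, 6): d=(-3,4) right/bottom  bias=-1
  edge (6, 6)→(2, 7): d=(-4,1) right/bottom  bias=-1
  edge (2, 7)→(9, 2): d=(7,-5) top-left  bias=+0
    (2,2)@(5, 5): e=[7,5,1] → #
    (3,2)@(7, 5): e=[-1,3,11] → ·
    (2,3)@(5, 7): e=[1,-3,15] → ·
  covered (1 px):
    · · · · ·
    · · · · ·
    · · # · ·
    · · · · ·
    · · · · ·
    · · · · ·
    · · · · ·
    · · · · ·
    · · · · ·
    · · · · ·
    · · · · ·
    · · · · ·

Final: [[1,2],[2,2],[0,3],[1,3],[2,3],[1,4],[2,4],[3,4],[2,5],[3,5],[3,6],[3,7],[4,8]]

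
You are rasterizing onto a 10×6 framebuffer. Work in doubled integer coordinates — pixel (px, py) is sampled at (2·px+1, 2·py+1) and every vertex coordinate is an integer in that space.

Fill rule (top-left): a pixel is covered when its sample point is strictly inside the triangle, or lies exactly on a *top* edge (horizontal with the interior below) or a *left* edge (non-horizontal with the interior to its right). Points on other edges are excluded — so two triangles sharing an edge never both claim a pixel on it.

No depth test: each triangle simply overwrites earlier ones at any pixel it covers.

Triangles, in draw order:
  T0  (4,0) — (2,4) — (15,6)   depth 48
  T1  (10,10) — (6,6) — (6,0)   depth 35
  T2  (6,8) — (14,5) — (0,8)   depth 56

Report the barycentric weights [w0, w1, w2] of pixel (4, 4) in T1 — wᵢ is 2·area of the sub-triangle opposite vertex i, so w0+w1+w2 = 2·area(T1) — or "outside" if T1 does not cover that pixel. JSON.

T0:
  2·area = 56  (B↔C swapped to make it positive)
  edge (4, 0)→(15, 6): d=(11,6) right/bottom  bias=-1
  edge (15, 6)→(2, 4): d=(-13,-2) top-left  bias=+0
  edge (2, 4)→(4, 0): d=(2,-4) top-left  bias=+0
    (2,0)@(5, 1): e=[5,45,6] → #
    (3,0)@(7, 1): e=[-7,49,14] → ·
    (1,1)@(3, 3): e=[39,15,2] → #
    (3,1)@(7, 3): e=[15,23,18] → #
    (4,1)@(9, 3): e=[3,27,26] → #
    (5,1)@(11, 3): e=[-9,31,34] → ·
    (1,2)@(3, 5): e=[61,-11,6] → ·
    (2,2)@(5, 5): e=[49,-7,14] → ·
    (3,2)@(7, 5): e=[37,-3,22] → ·
    (4,2)@(9, 5): e=[25,1,30] → #
    (5,2)@(11, 5): e=[13,5,38] → #
    (6,2)@(13, 5): e=[1,9,46] → #
  covered (8 px):
    · · # · · · · · · ·
    · # # # # · · · · ·
    · · · · # # # · · ·
    · · · · · · · · · ·
    · · · · · · · · · ·
    · · · · · · · · · ·
T1:
  2·area = 24
  edge (10, 10)→(6, 6): d=(-4,-4) top-left  bias=+0
  edge (6, 6)→(6, 0): d=(0,-6) top-left  bias=+0
  edge (6, 0)→(10, 10): d=(4,10) right/bottom  bias=-1
    (0,0)@(1, 1): e=[0,-30,54] → ·  [on edge]
    (1,1)@(3, 3): e=[0,-18,42] → ·  [on edge]
    (3,1)@(7, 3): e=[16,6,2] → #
    (4,1)@(9, 3): e=[24,18,-18] → ·
    (2,2)@(5, 5): e=[0,-6,30] → ·  [on edge]
    (3,2)@(7, 5): e=[8,6,10] → #
    (4,2)@(9, 5): e=[16,18,-10] → ·
    (3,3)@(7, 7): e=[0,6,18] → #  [on edge]
    (4,3)@(9, 7): e=[8,18,-2] → ·
    (3,4)@(7, 9): e=[-8,6,26] → ·
    (4,4)@(9, 9): e=[0,18,6] → #  [on edge]
    (5,4)@(11, 9): e=[8,30,-14] → ·
    (5,5)@(11, 11): e=[0,30,-6] → ·  [on edge]
  covered (4 px):
    · · · · · · · · · ·
    · · · # · · · · · ·
    · · · # · · · · · ·
    · · · # · · · · · ·
    · · · · # · · · · ·
    · · · · · · · · · ·
T2:
  2·area = 18  (B↔C swapped to make it positive)
  edge (6, 8)→(0, 8): d=(-6,0) right/bottom  bias=-1
  edge (0, 8)→(14, 5): d=(14,-3) top-left  bias=+0
  edge (14, 5)→(6, 8): d=(-8,3) right/bottom  bias=-1
    (2,3)@(5, 7): e=[6,1,11] → #
    (3,3)@(7, 7): e=[6,7,5] → #
    (4,3)@(9, 7): e=[6,13,-1] → ·
    (2,4)@(5, 9): e=[-6,29,-5] → ·
    (3,4)@(7, 9): e=[-6,35,-11] → ·
  covered (2 px):
    · · · · · · · · · ·
    · · · · · · · · · ·
    · · · · · · · · · ·
    · · # # · · · · · ·
    · · · · · · · · · ·
    · · · · · · · · · ·

Result: [18,6,0]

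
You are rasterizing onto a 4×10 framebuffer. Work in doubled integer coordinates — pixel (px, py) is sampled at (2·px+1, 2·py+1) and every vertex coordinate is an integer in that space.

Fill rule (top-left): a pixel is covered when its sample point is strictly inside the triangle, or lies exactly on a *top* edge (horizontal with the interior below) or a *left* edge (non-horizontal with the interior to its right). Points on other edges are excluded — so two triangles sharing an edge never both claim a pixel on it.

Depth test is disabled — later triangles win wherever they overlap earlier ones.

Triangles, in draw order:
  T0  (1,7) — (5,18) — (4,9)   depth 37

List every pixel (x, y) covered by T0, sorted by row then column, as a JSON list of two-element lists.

T0:
  2·area = 25  (B↔C swapped to make it positive)
  edge (1, 7)→(4, 9): d=(3,2) right/bottom  bias=-1
  edge (4, 9)→(5, 18): d=(1,9) right/bottom  bias=-1
  edge (5, 18)→(1, 7): d=(-4,-11) top-left  bias=+0
    (0,3)@(1, 7): e=[0,25,0] → ·  [on edge]
    (1,4)@(3, 9): e=[2,9,14] → #
    (2,4)@(5, 9): e=[-2,-9,36] → ·
    (1,5)@(3, 11): e=[8,11,6] → #
    (2,5)@(5, 11): e=[4,-7,28] → ·
    (3,5)@(7, 11): e=[0,-25,50] → ·  [on edge]
    (1,6)@(3, 13): e=[14,13,-2] → ·
  covered (2 px):
    · · · ·
    · · · ·
    · · · ·
    · · · ·
    · # · ·
    · # · ·
    · · · ·
    · · · ·
    · · · ·
    · · · ·

Result: [[1,4],[1,5]]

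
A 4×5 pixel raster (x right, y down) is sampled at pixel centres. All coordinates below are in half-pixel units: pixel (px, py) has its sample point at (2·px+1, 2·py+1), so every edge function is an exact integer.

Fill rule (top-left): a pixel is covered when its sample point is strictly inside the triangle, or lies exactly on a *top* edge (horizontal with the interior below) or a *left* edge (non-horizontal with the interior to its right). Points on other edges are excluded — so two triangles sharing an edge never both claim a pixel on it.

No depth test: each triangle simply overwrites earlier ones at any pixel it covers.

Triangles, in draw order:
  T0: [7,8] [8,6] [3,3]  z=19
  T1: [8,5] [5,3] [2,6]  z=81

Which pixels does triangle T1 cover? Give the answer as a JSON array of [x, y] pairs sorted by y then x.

T0:
  2·area = 13  (B↔C swapped to make it positive)
  edge (7, 8)→(3, 3): d=(-4,-5) top-left  bias=+0
  edge (3, 3)→(8, 6): d=(5,3) right/bottom  bias=-1
  edge (8, 6)→(7, 8): d=(-1,2) right/bottom  bias=-1
    (1,1)@(3, 3): e=[0,0,13] → .  [on edge]
    (2,2)@(5, 5): e=[2,4,7] → X
    (3,2)@(7, 5): e=[12,-2,3] → .
    (2,3)@(5, 7): e=[-6,14,5] → .
    (3,3)@(7, 7): e=[4,8,1] → X
    (3,4)@(7, 9): e=[-4,18,-1] → .
  covered (2 px):
    . . . .
    . . . .
    . . X .
    . . . X
    . . . .
T1:
  2·area = 15  (B↔C swapped to make it positive)
  edge (8, 5)→(2, 6): d=(-6,1) right/bottom  bias=-1
  edge (2, 6)→(5, 3): d=(3,-3) top-left  bias=+0
  edge (5, 3)→(8, 5): d=(3,2) right/bottom  bias=-1
    (3,0)@(7, 1): e=[25,0,-10] → .  [on edge]
    (2,1)@(5, 3): e=[15,0,0] → .  [on edge]
    (1,2)@(3, 5): e=[5,0,10] → X  [on edge]
    (2,2)@(5, 5): e=[3,6,6] → X
    (3,2)@(7, 5): e=[1,12,2] → X
    (0,3)@(1, 7): e=[-5,0,20] → .  [on edge]
    (1,3)@(3, 7): e=[-7,6,16] → .
    (2,3)@(5, 7): e=[-9,12,12] → .
    (3,3)@(7, 7): e=[-11,18,8] → .
  covered (3 px):
    . . . .
    . . . .
    . X X X
    . . . .
    . . . .

Result: [[1,2],[2,2],[3,2]]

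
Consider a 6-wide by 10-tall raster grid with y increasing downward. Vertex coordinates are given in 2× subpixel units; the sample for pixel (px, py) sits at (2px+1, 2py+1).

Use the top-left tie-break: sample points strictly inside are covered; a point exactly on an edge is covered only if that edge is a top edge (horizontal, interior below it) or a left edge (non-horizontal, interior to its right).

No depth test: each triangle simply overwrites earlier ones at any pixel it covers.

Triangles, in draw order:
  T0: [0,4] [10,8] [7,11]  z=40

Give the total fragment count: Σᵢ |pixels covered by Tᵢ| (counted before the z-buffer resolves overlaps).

T0:
  2·area = 42
  edge (0, 4)→(10, 8): d=(10,4) right/bottom  bias=-1
  edge (10, 8)→(7, 11): d=(-3,3) right/bottom  bias=-1
  edge (7, 11)→(0, 4): d=(-7,-7) top-left  bias=+0
    (0,2)@(1, 5): e=[6,36,0] → █  [on edge]
    (1,2)@(3, 5): e=[-2,30,14] → ·
    (0,3)@(1, 7): e=[26,30,-14] → ·
    (1,3)@(3, 7): e=[18,24,0] → █  [on edge]
    (2,3)@(5, 7): e=[10,18,14] → █
    (3,3)@(7, 7): e=[2,12,28] → █
    (4,3)@(9, 7): e=[-6,6,42] → ·
    (5,3)@(11, 7): e=[-14,0,56] → ·  [on edge]
    (1,4)@(3, 9): e=[38,18,-14] → ·
    (2,4)@(5, 9): e=[30,12,0] → █  [on edge]
    (4,4)@(9, 9): e=[14,0,28] → ·  [on edge]
    (2,5)@(5, 11): e=[50,6,-14] → ·
    (3,5)@(7, 11): e=[42,0,0] → ·  [on edge]
    (2,6)@(5, 13): e=[70,0,-28] → ·  [on edge]
    (4,6)@(9, 13): e=[54,-12,0] → ·  [on edge]
    (1,7)@(3, 15): e=[98,0,-56] → ·  [on edge]
    (5,7)@(11, 15): e=[66,-24,0] → ·  [on edge]
    (0,8)@(1, 17): e=[126,0,-84] → ·  [on edge]
  covered (6 px):
    · · · · · ·
    · · · · · ·
    █ · · · · ·
    · █ █ █ · ·
    · · █ █ · ·
    · · · · · ·
    · · · · · ·
    · · · · · ·
    · · · · · ·
    · · · · · ·

Result: 6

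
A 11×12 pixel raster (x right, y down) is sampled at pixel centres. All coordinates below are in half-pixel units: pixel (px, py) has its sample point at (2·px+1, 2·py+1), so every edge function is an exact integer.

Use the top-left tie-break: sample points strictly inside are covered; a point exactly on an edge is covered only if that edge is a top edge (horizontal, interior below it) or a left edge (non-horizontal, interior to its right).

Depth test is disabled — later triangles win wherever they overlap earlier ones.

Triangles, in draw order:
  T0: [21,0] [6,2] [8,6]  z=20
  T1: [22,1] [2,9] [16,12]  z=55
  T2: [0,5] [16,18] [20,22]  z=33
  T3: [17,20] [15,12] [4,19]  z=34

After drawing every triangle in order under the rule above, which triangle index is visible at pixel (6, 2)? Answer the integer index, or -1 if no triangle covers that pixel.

T0:
  2·area = 64  (B↔C swapped to make it positive)
  edge (21, 0)→(8, 6): d=(-13,6) right/bottom  bias=-1
  edge (8, 6)→(6, 2): d=(-2,-4) top-left  bias=+0
  edge (6, 2)→(21, 0): d=(15,-2) top-left  bias=+0
    (7,0)@(15, 1): e=[23,38,3] → #
    (8,0)@(17, 1): e=[11,46,7] → #
    (9,0)@(19, 1): e=[-1,54,11] → ·
    (3,1)@(7, 3): e=[45,2,17] → #
    (4,1)@(9, 3): e=[33,10,21] → #
    (5,1)@(11, 3): e=[21,18,25] → #
    (6,1)@(13, 3): e=[9,26,29] → #
    (7,1)@(15, 3): e=[-3,34,33] → ·
    (8,1)@(17, 3): e=[-15,42,37] → ·
    (3,2)@(7, 5): e=[19,-2,47] → ·
    (4,2)@(9, 5): e=[7,6,51] → #
    (5,2)@(11, 5): e=[-5,14,55] → ·
  covered (7 px):
    · · · · · · · # # · ·
    · · · # # # # · · · ·
    · · · · # · · · · · ·
    · · · · · · · · · · ·
    · · · · · · · · · · ·
    · · · · · · · · · · ·
    · · · · · · · · · · ·
    · · · · · · · · · · ·
    · · · · · · · · · · ·
    · · · · · · · · · · ·
    · · · · · · · · · · ·
    · · · · · · · · · · ·
T1:
  2·area = 172  (B↔C swapped to make it positive)
  edge (22, 1)→(16, 12): d=(-6,11) right/bottom  bias=-1
  edge (16, 12)→(2, 9): d=(-14,-3) top-left  bias=+0
  edge (2, 9)→(22, 1): d=(20,-8) top-left  bias=+0
    (8,1)@(17, 3): e=[43,129,0] → #  [on edge]
    (9,1)@(19, 3): e=[21,135,16] → #
    (10,1)@(21, 3): e=[-1,141,32] → ·
    (6,2)@(13, 5): e=[75,89,8] → #
    (7,2)@(15, 5): e=[53,95,24] → #
    (10,2)@(21, 5): e=[-13,113,72] → ·
    (3,3)@(7, 7): e=[129,43,0] → #  [on edge]
    (4,3)@(9, 7): e=[107,49,16] → #
    (5,3)@(11, 7): e=[85,55,32] → #
    (9,3)@(19, 7): e=[-3,79,96] → ·
    (1,4)@(3, 9): e=[161,3,8] → #
    (2,4)@(5, 9): e=[139,9,24] → #
  covered (22 px):
    · · · · · · · · · · ·
    · · · · · · · · # # ·
    · · · · · · # # # # ·
    · · · # # # # # # · ·
    · # # # # # # # # · ·
    · · · · · · # # · · ·
    · · · · · · · · · · ·
    · · · · · · · · · · ·
    · · · · · · · · · · ·
    · · · · · · · · · · ·
    · · · · · · · · · · ·
    · · · · · · · · · · ·
T2:
  2·area = 12
  edge (0, 5)→(16, 18): d=(16,13) right/bottom  bias=-1
  edge (16, 18)→(20, 22): d=(4,4) right/bottom  bias=-1
  edge (20, 22)→(0, 5): d=(-20,-17) top-left  bias=+0
    (0,1)@(1, 3): e=[-45,0,57] → ·  [on edge]
    (1,2)@(3, 5): e=[-39,0,51] → ·  [on edge]
    (2,3)@(5, 7): e=[-33,0,45] → ·  [on edge]
    (3,4)@(7, 9): e=[-27,0,39] → ·  [on edge]
    (4,5)@(9, 11): e=[-21,0,33] → ·  [on edge]
    (5,6)@(11, 13): e=[-15,0,27] → ·  [on edge]
    (6,7)@(13, 15): e=[-9,0,21] → ·  [on edge]
    (7,8)@(15, 17): e=[-3,0,15] → ·  [on edge]
    (8,9)@(17, 19): e=[3,0,9] → ·  [on edge]
    (9,10)@(19, 21): e=[9,0,3] → ·  [on edge]
    (10,11)@(21, 23): e=[15,0,-3] → ·  [on edge]
  covered (0 px):
    · · · · · · · · · · ·
    · · · · · · · · · · ·
    · · · · · · · · · · ·
    · · · · · · · · · · ·
    · · · · · · · · · · ·
    · · · · · · · · · · ·
    · · · · · · · · · · ·
    · · · · · · · · · · ·
    · · · · · · · · · · ·
    · · · · · · · · · · ·
    · · · · · · · · · · ·
    · · · · · · · · · · ·
T3:
  2·area = 102  (B↔C swapped to make it positive)
  edge (17, 20)→(4, 19): d=(-13,-1) top-left  bias=+0
  edge (4, 19)→(15, 12): d=(11,-7) top-left  bias=+0
  edge (15, 12)→(17, 20): d=(2,8) right/bottom  bias=-1
    (7,6)@(15, 13): e=[89,11,2] → #
    (8,6)@(17, 13): e=[91,25,-14] → ·
    (5,7)@(11, 15): e=[59,5,38] → #
    (6,7)@(13, 15): e=[61,19,22] → #
    (8,7)@(17, 15): e=[65,47,-10] → ·
    (4,8)@(9, 17): e=[31,13,58] → #
    (8,8)@(17, 17): e=[39,69,-6] → ·
    (2,9)@(5, 19): e=[1,7,94] → #
    (3,9)@(7, 19): e=[3,21,78] → #
    (8,9)@(17, 19): e=[13,91,-2] → ·
    (2,10)@(5, 21): e=[-25,29,98] → ·
    (3,10)@(7, 21): e=[-23,43,82] → ·
  covered (14 px):
    · · · · · · · · · · ·
    · · · · · · · · · · ·
    · · · · · · · · · · ·
    · · · · · · · · · · ·
    · · · · · · · · · · ·
    · · · · · · · · · · ·
    · · · · · · · # · · ·
    · · · · · # # # · · ·
    · · · · # # # # · · ·
    · · # # # # # # · · ·
    · · · · · · · · · · ·
    · · · · · · · · · · ·

Z-buffer (winner per pixel, '.' = empty):
  . . . . . . . 0 0 . .
  . . . 0 0 0 0 . 1 1 .
  . . . . 0 . 1 1 1 1 .
  . . . 1 1 1 1 1 1 . .
  . 1 1 1 1 1 1 1 1 . .
  . . . . . . 1 1 . . .
  . . . . . . . 3 . . .
  . . . . . 3 3 3 . . .
  . . . . 3 3 3 3 . . .
  . . 3 3 3 3 3 3 . . .
  . . . . . . . . . . .
  . . . . . . . . . . .

Answer: 1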